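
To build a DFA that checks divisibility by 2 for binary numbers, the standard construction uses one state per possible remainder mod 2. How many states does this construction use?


Divisibility by 2 is tracked via the remainder mod 2: 0, 1, ..., 1
The construction assigns one state to each remainder
Number of remainders = 2

2


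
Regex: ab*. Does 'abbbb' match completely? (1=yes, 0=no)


Pattern: ab*
String: 'abbbb'
Pattern requires: exactly one 'a' followed by zero or more 'b's
First char is 'a' -> OK
Rest 'bbbb': all b's? Yes
Result: 1

1


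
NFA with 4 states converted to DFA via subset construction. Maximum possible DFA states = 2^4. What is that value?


NFA has 4 states
Subset construction: each DFA state = subset of NFA states
Maximum subsets = 2^4
2^4 = 16

16


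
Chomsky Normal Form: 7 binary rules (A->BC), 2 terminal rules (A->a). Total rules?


CNF allows two rule forms:
  A -> BC (binary): 7 rules
  A -> a (terminal): 2 rules
Total = 7 + 2 = 9

9


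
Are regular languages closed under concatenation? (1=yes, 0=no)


Regular languages are closed under:
- Union (DFA product construction)
- Intersection (DFA product construction)
- Complement (swap accept/reject states)
- Concatenation (NFA construction)
- Kleene star (NFA construction)
concatenation is in this list
Therefore: closed

1


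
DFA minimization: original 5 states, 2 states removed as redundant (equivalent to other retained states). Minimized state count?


Original DFA: 5 states
Redundant states removed: 2
Minimized states = original - removed
= 5 - 2
= 3

3


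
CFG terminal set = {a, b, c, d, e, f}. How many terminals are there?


Terminal symbols: a, b, c, d, e, f
Counting each: a (#1), b (#2), c (#3), d (#4), e (#5), f (#6)
Total = 6

6


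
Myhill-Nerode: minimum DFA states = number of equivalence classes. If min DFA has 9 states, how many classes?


Myhill-Nerode theorem:
Number of equivalence classes = number of states in minimal DFA
Minimal DFA states = 9
Therefore equivalence classes = 9

9


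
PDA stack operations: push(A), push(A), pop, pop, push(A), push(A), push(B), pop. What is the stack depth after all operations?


Tracing stack operations:
  push(A) -> stack = [A], depth=1
  push(A) -> stack = [A,A], depth=2
  pop -> removed A, stack = [A], depth=1
  pop -> removed A, stack = [], depth=0
  push(A) -> stack = [A], depth=1
  push(A) -> stack = [A,A], depth=2
  push(B) -> stack = [A,A,B], depth=3
  pop -> removed B, stack = [A,A], depth=2
Final depth = 2

2


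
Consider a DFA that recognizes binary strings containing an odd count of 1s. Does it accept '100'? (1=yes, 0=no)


DFA has 2 states: q_even (start, accept=no) and q_odd
Processing string '100' character by character:
  Position 0: read '1', 1-count=1 -> q_odd
  Position 1: read '0', 1-count=1 -> q_odd (no change)
  Position 2: read '0', 1-count=1 -> q_odd (no change)
Final state: q_odd, total 1s = 1 (odd); the DFA requires an odd count -> accept

1


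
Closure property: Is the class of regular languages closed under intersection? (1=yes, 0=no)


Regular languages are closed under all standard operations:
- Union: Yes (product construction)
- Intersection: Yes (product construction)
- Complement: Yes (swap accept/reject)
- Concatenation: Yes (NFA construction)
Operation: intersection -> Closed

1


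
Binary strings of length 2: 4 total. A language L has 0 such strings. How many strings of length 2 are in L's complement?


Alphabet: {0,1}
String length: 2
Total strings of length 2 = 2^2 = 4
Strings in L = 0
Complement = total - |L|
= 4 - 0
= 4

4


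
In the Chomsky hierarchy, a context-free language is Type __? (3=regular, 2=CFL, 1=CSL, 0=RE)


Chomsky hierarchy levels:
  Type 3: Regular (DFA/NFA/regex)
  Type 2: Context-free (PDA)
  Type 1: Context-sensitive
  Type 0: Recursively enumerable (TM)
'context-free' corresponds to Type 2

2


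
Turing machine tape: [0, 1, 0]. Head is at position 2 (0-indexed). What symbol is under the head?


Tape: [0, 1, 0]
Positions: 0 1 2
Values:    0 1 0
Head at position 2
tape[2] = 0

0


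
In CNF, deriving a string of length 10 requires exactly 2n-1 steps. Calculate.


Chomsky Normal Form derivation:
String length n = 10
Each step either:
  - Splits a nonterminal into two (n-1 such steps)
  - Converts a nonterminal to terminal (n such steps)
Total = (n-1) + n = 2n - 1
= 2(10) - 1
= 20 - 1
= 19

19


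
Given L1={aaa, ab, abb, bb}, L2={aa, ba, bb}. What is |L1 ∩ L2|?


L1 = {aaa, ab, abb, bb}
L2 = {aa, ba, bb}
Checking each string in L1 against L2:
  'aaa': in L2? No
  'ab': in L2? No
  'abb': in L2? No
  'bb': in L2? Yes
Intersection = {bb}
|L1 ∩ L2| = 1

1


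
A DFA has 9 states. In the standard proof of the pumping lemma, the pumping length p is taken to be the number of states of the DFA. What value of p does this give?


Pumping lemma for regular languages (standard proof):
Take p = |Q|, the number of DFA states.
Any string of length >= |Q| passes through |Q|+1 states while reading its first |Q| symbols,
so by pigeonhole some state repeats, giving the loop that can be pumped.
Here |Q| = 9
Therefore the proof uses p = 9

9


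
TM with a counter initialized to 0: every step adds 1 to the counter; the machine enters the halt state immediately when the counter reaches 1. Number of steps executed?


Counter starts at 0. Counting sequence:
  Step 1: counter = 1
Counter reached 1 -> halt
Total steps = 1

1


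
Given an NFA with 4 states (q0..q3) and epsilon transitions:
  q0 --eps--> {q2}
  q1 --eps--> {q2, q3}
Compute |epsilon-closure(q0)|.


Starting from q0
Initialize closure = {q0}
Follow epsilon from q0 -> add q2
Final closure: {q0, q2}
Size = 2

2


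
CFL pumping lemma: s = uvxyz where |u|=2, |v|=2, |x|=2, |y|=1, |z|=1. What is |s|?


|s| = |u| + |v| + |x| + |y| + |z|
= 2 + 2 + 2 + 1 + 1
= 4 + 2 + 2
= 6 + 2
= 8

8


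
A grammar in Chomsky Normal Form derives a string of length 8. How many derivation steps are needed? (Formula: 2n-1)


Chomsky Normal Form derivation:
String length n = 8
Each step either:
  - Splits a nonterminal into two (n-1 such steps)
  - Converts a nonterminal to terminal (n such steps)
Total = (n-1) + n = 2n - 1
= 2(8) - 1
= 16 - 1
= 15

15


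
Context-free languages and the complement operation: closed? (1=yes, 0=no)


CFL closure properties:
  Closed under: union, concatenation, Kleene star
  NOT closed under: intersection, complement
Operation 'complement' is in not-closed list -> No (not closed)

0


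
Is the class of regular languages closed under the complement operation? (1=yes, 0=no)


Regular languages are closed under:
- Union (DFA product construction)
- Intersection (DFA product construction)
- Complement (swap accept/reject states)
- Concatenation (NFA construction)
- Kleene star (NFA construction)
complement is in this list
Therefore: closed

1


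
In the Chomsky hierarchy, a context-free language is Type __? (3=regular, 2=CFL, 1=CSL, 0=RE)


Chomsky hierarchy levels:
  Type 3: Regular (DFA/NFA/regex)
  Type 2: Context-free (PDA)
  Type 1: Context-sensitive
  Type 0: Recursively enumerable (TM)
'context-free' corresponds to Type 2

2


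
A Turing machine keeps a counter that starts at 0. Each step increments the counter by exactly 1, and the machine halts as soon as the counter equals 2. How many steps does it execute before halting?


Counter starts at 0. Counting sequence:
  Step 1: counter = 1
  Step 2: counter = 2
Counter reached 2 -> halt
Total steps = 2

2


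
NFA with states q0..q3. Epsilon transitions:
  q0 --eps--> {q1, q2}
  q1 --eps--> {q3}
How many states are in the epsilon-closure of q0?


Starting from q0
Initialize closure = {q0}
Follow epsilon from q0 -> add q1
Follow epsilon from q0 -> add q2
Follow epsilon from q1 -> add q3
Final closure: {q0, q1, q2, q3}
Size = 4

4


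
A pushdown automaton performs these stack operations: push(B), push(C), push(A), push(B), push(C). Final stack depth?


Tracing stack operations:
  push(B) -> stack = [B], depth=1
  push(C) -> stack = [B,C], depth=2
  push(A) -> stack = [B,C,A], depth=3
  push(B) -> stack = [B,C,A,B], depth=4
  push(C) -> stack = [B,C,A,B,C], depth=5
Final depth = 5

5


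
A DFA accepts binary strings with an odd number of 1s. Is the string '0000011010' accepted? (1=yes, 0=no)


DFA has 2 states: q_even (start, accept=no) and q_odd
Processing string '0000011010' character by character:
  Position 0: read '0', 1-count=0 -> q_even (no change)
  Position 1: read '0', 1-count=0 -> q_even (no change)
  Position 2: read '0', 1-count=0 -> q_even (no change)
  Position 3: read '0', 1-count=0 -> q_even (no change)
  Position 4: read '0', 1-count=0 -> q_even (no change)
  Position 5: read '1', 1-count=1 -> q_odd
  Position 6: read '1', 1-count=2 -> q_even
  Position 7: read '0', 1-count=2 -> q_even (no change)
  Position 8: read '1', 1-count=3 -> q_odd
  Position 9: read '0', 1-count=3 -> q_odd (no change)
Final state: q_odd, total 1s = 3 (odd); the DFA requires an odd count -> accept

1


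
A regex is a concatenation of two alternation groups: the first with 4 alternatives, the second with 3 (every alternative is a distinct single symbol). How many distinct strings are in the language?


First group: 4 alternatives
Second group: 3 alternatives
Concatenation: each choice from group 1 pairs with each from group 2
Total = 4 x 3 = 12

12


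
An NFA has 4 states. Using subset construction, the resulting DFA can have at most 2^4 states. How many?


NFA has 4 states
Subset construction: each DFA state = subset of NFA states
Maximum subsets = 2^4
2^4 = 16

16


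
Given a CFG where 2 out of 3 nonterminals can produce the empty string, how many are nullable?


Nonterminals: {S, A, B}
A nonterminal is nullable if it can derive epsilon
Counting nullable nonterminals: 2
Total nullable = 2

2


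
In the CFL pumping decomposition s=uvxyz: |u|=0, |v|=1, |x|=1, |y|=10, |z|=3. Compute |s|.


|s| = |u| + |v| + |x| + |y| + |z|
= 0 + 1 + 1 + 10 + 3
= 1 + 1 + 13
= 2 + 13
= 15

15


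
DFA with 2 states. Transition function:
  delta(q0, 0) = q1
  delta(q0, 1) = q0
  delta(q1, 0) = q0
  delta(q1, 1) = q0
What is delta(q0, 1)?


Looking up transition function:
delta(q0, 1) in the table
Row: q0, Column: 1
Result: q0

q0


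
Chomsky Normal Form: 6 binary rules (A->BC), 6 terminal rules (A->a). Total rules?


CNF allows two rule forms:
  A -> BC (binary): 6 rules
  A -> a (terminal): 6 rules
Total = 6 + 6 = 12

12


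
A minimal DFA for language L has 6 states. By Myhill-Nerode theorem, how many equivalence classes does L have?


Myhill-Nerode theorem:
Number of equivalence classes = number of states in minimal DFA
Minimal DFA states = 6
Therefore equivalence classes = 6

6


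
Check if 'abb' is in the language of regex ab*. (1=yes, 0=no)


Pattern: ab*
String: 'abb'
Pattern requires: exactly one 'a' followed by zero or more 'b's
First char is 'a' -> OK
Rest 'bb': all b's? Yes
Result: 1

1


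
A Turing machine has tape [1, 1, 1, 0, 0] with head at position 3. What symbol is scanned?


Tape: [1, 1, 1, 0, 0]
Positions: 0 1 2 3 4
Values:    1 1 1 0 0
Head at position 3
tape[3] = 0

0


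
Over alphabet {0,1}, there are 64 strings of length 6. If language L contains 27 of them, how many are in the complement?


Alphabet: {0,1}
String length: 6
Total strings of length 6 = 2^6 = 64
Strings in L = 27
Complement = total - |L|
= 64 - 27
= 37

37


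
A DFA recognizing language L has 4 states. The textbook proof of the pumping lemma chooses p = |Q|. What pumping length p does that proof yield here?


Pumping lemma for regular languages (standard proof):
Take p = |Q|, the number of DFA states.
Any string of length >= |Q| passes through |Q|+1 states while reading its first |Q| symbols,
so by pigeonhole some state repeats, giving the loop that can be pumped.
Here |Q| = 4
Therefore the proof uses p = 4

4


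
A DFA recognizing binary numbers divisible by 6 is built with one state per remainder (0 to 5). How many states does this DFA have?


Divisibility by 6 is tracked via the remainder mod 6: 0, 1, ..., 5
The construction assigns one state to each remainder
Number of remainders = 6

6


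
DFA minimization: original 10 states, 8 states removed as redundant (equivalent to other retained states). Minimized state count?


Original DFA: 10 states
Redundant states removed: 8
Minimized states = original - removed
= 10 - 8
= 2

2


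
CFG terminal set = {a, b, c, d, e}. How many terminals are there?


Terminal symbols: a, b, c, d, e
Counting each: a (#1), b (#2), c (#3), d (#4), e (#5)
Total = 5

5


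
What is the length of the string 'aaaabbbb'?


String: 'aaaabbbb'
Counting characters:
  'a' appears 4 time(s)
  'b' appears 4 time(s)
Total length = 4 + 4 = 8

8


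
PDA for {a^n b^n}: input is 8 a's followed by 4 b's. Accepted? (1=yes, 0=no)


Language requires equal numbers of a's and b's
PDA pushes for each 'a', pops for each 'b'
Number of a's = 8
Number of b's = 4
8 != 4 -> Reject

0


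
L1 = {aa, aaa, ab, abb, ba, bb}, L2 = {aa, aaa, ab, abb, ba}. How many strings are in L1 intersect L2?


L1 = {aa, aaa, ab, abb, ba, bb}
L2 = {aa, aaa, ab, abb, ba}
Checking each string in L1 against L2:
  'aa': in L2? Yes
  'aaa': in L2? Yes
  'ab': in L2? Yes
  'abb': in L2? Yes
  'ba': in L2? Yes
  'bb': in L2? No
Intersection = {aa, aaa, ab, abb, ba}
|L1 ∩ L2| = 5

5


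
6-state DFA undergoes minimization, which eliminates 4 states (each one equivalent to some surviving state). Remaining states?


Original DFA: 6 states
Redundant states removed: 4
Minimized states = original - removed
= 6 - 4
= 2

2


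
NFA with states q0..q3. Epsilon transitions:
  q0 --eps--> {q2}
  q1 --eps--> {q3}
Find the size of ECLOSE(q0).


Starting from q0
Initialize closure = {q0}
Follow epsilon from q0 -> add q2
Final closure: {q0, q2}
Size = 2

2


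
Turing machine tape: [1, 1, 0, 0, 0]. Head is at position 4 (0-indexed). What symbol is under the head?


Tape: [1, 1, 0, 0, 0]
Positions: 0 1 2 3 4
Values:    1 1 0 0 0
Head at position 4
tape[4] = 0

0


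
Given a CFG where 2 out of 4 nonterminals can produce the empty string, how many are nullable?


Nonterminals: {S, A, B, C}
A nonterminal is nullable if it can derive epsilon
Counting nullable nonterminals: 2
Total nullable = 2

2


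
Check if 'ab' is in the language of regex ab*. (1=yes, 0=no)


Pattern: ab*
String: 'ab'
Pattern requires: exactly one 'a' followed by zero or more 'b's
First char is 'a' -> OK
Rest 'b': all b's? Yes
Result: 1

1


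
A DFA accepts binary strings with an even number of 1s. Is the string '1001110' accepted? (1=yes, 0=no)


DFA has 2 states: q_even (start, accept=yes) and q_odd
Processing string '1001110' character by character:
  Position 0: read '1', 1-count=1 -> q_odd
  Position 1: read '0', 1-count=1 -> q_odd (no change)
  Position 2: read '0', 1-count=1 -> q_odd (no change)
  Position 3: read '1', 1-count=2 -> q_even
  Position 4: read '1', 1-count=3 -> q_odd
  Position 5: read '1', 1-count=4 -> q_even
  Position 6: read '0', 1-count=4 -> q_even (no change)
Final state: q_even, total 1s = 4 (even); the DFA requires an even count -> accept

1


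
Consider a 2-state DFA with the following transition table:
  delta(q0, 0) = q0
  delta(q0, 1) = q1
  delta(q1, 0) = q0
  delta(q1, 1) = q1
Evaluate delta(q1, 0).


Looking up transition function:
delta(q1, 0) in the table
Row: q1, Column: 0
Result: q0

q0


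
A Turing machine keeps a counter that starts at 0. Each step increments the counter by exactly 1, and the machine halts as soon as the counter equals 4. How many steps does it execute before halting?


Counter starts at 0. Counting sequence:
  Step 1: counter = 1
  Step 2: counter = 2
  Step 3: counter = 3
  Step 4: counter = 4
Counter reached 4 -> halt
Total steps = 4

4


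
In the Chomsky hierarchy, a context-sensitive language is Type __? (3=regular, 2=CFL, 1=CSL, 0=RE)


Chomsky hierarchy levels:
  Type 3: Regular (DFA/NFA/regex)
  Type 2: Context-free (PDA)
  Type 1: Context-sensitive
  Type 0: Recursively enumerable (TM)
'context-sensitive' corresponds to Type 1

1


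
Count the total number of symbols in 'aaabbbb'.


String: 'aaabbbb'
Counting characters:
  'a' appears 3 time(s)
  'b' appears 4 time(s)
Total length = 3 + 4 = 7

7


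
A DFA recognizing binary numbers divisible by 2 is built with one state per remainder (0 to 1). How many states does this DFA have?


Divisibility by 2 is tracked via the remainder mod 2: 0, 1, ..., 1
The construction assigns one state to each remainder
Number of remainders = 2

2


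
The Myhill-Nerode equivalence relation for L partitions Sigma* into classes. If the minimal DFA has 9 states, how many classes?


Myhill-Nerode theorem:
Number of equivalence classes = number of states in minimal DFA
Minimal DFA states = 9
Therefore equivalence classes = 9

9


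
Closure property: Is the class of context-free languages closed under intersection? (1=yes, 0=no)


CFL closure properties:
  Closed under: union, concatenation, Kleene star
  NOT closed under: intersection, complement
Operation 'intersection' is in not-closed list -> No (not closed)

0


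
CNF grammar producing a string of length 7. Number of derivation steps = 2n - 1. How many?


Chomsky Normal Form derivation:
String length n = 7
Each step either:
  - Splits a nonterminal into two (n-1 such steps)
  - Converts a nonterminal to terminal (n such steps)
Total = (n-1) + n = 2n - 1
= 2(7) - 1
= 14 - 1
= 13

13


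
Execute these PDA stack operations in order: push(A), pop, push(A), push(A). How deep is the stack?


Tracing stack operations:
  push(A) -> stack = [A], depth=1
  pop -> removed A, stack = [], depth=0
  push(A) -> stack = [A], depth=1
  push(A) -> stack = [A,A], depth=2
Final depth = 2

2


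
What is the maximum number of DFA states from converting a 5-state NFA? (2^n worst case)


NFA has 5 states
Subset construction: each DFA state = subset of NFA states
Maximum subsets = 2^5
2^5 = 32

32


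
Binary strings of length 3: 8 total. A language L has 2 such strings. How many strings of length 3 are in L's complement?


Alphabet: {0,1}
String length: 3
Total strings of length 3 = 2^3 = 8
Strings in L = 2
Complement = total - |L|
= 8 - 2
= 6

6


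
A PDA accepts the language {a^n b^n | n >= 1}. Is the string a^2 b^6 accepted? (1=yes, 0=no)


Language requires equal numbers of a's and b's
PDA pushes for each 'a', pops for each 'b'
Number of a's = 2
Number of b's = 6
2 != 6 -> Reject

0


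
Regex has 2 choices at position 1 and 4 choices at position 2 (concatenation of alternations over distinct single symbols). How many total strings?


First group: 2 alternatives
Second group: 4 alternatives
Concatenation: each choice from group 1 pairs with each from group 2
Total = 2 x 4 = 8

8


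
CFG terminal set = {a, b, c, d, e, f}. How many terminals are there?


Terminal symbols: a, b, c, d, e, f
Counting each: a (#1), b (#2), c (#3), d (#4), e (#5), f (#6)
Total = 6

6


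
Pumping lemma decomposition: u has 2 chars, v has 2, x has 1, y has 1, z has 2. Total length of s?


|s| = |u| + |v| + |x| + |y| + |z|
= 2 + 2 + 1 + 1 + 2
= 4 + 1 + 3
= 5 + 3
= 8

8


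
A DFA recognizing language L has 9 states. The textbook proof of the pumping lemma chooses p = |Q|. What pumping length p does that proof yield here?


Pumping lemma for regular languages (standard proof):
Take p = |Q|, the number of DFA states.
Any string of length >= |Q| passes through |Q|+1 states while reading its first |Q| symbols,
so by pigeonhole some state repeats, giving the loop that can be pumped.
Here |Q| = 9
Therefore the proof uses p = 9

9


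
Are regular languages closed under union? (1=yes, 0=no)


Regular languages are closed under:
- Union (DFA product construction)
- Intersection (DFA product construction)
- Complement (swap accept/reject states)
- Concatenation (NFA construction)
- Kleene star (NFA construction)
union is in this list
Therefore: closed

1


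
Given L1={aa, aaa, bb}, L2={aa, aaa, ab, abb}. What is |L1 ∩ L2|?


L1 = {aa, aaa, bb}
L2 = {aa, aaa, ab, abb}
Checking each string in L1 against L2:
  'aa': in L2? Yes
  'aaa': in L2? Yes
  'bb': in L2? No
Intersection = {aa, aaa}
|L1 ∩ L2| = 2

2


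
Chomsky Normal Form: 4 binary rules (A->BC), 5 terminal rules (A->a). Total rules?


CNF allows two rule forms:
  A -> BC (binary): 4 rules
  A -> a (terminal): 5 rules
Total = 4 + 5 = 9

9


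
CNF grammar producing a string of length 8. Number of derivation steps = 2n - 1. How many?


Chomsky Normal Form derivation:
String length n = 8
Each step either:
  - Splits a nonterminal into two (n-1 such steps)
  - Converts a nonterminal to terminal (n such steps)
Total = (n-1) + n = 2n - 1
= 2(8) - 1
= 16 - 1
= 15

15


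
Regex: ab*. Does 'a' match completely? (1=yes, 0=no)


Pattern: ab*
String: 'a'
Pattern requires: exactly one 'a' followed by zero or more 'b's
First char is 'a' -> OK
Rest '': all b's? Yes
Result: 1

1


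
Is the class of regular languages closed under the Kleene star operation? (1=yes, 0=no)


Regular languages are closed under:
- Union (DFA product construction)
- Intersection (DFA product construction)
- Complement (swap accept/reject states)
- Concatenation (NFA construction)
- Kleene star (NFA construction)
Kleene star is in this list
Therefore: closed

1


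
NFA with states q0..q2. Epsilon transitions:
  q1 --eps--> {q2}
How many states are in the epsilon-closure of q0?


Starting from q0
Initialize closure = {q0}
q0 has no outgoing epsilon transitions -> nothing to add
Final closure: {q0}
Size = 1

1


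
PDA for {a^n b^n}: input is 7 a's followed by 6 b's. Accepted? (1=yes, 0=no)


Language requires equal numbers of a's and b's
PDA pushes for each 'a', pops for each 'b'
Number of a's = 7
Number of b's = 6
7 != 6 -> Reject

0


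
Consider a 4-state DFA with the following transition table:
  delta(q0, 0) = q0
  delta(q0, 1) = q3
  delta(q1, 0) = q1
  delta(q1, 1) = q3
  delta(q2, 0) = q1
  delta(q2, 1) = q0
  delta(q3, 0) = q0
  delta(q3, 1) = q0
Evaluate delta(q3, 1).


Looking up transition function:
delta(q3, 1) in the table
Row: q3, Column: 1
Result: q0

q0


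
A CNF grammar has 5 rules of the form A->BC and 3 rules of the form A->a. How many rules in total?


CNF allows two rule forms:
  A -> BC (binary): 5 rules
  A -> a (terminal): 3 rules
Total = 5 + 3 = 8

8


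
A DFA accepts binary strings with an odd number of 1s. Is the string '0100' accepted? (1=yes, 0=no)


DFA has 2 states: q_even (start, accept=no) and q_odd
Processing string '0100' character by character:
  Position 0: read '0', 1-count=0 -> q_even (no change)
  Position 1: read '1', 1-count=1 -> q_odd
  Position 2: read '0', 1-count=1 -> q_odd (no change)
  Position 3: read '0', 1-count=1 -> q_odd (no change)
Final state: q_odd, total 1s = 1 (odd); the DFA requires an odd count -> accept

1


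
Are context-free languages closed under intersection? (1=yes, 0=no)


CFL closure properties:
  Closed under: union, concatenation, Kleene star
  NOT closed under: intersection, complement
Operation 'intersection' is in not-closed list -> No (not closed)

0


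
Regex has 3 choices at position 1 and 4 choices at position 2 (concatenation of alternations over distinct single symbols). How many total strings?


First group: 3 alternatives
Second group: 4 alternatives
Concatenation: each choice from group 1 pairs with each from group 2
Total = 3 x 4 = 12

12


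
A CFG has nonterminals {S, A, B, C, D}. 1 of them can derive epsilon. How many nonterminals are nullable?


Nonterminals: {S, A, B, C, D}
A nonterminal is nullable if it can derive epsilon
Counting nullable nonterminals: 1
Total nullable = 1

1


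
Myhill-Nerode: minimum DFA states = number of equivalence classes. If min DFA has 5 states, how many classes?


Myhill-Nerode theorem:
Number of equivalence classes = number of states in minimal DFA
Minimal DFA states = 5
Therefore equivalence classes = 5

5


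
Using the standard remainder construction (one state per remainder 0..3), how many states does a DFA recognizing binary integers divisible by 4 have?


Divisibility by 4 is tracked via the remainder mod 4: 0, 1, ..., 3
The construction assigns one state to each remainder
Number of remainders = 4

4


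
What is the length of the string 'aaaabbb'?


String: 'aaaabbb'
Counting characters:
  'a' appears 4 time(s)
  'b' appears 3 time(s)
Total length = 4 + 3 = 7

7


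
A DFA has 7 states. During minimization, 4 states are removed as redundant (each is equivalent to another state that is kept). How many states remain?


Original DFA: 7 states
Redundant states removed: 4
Minimized states = original - removed
= 7 - 4
= 3

3


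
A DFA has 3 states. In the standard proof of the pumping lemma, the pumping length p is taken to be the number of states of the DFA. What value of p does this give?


Pumping lemma for regular languages (standard proof):
Take p = |Q|, the number of DFA states.
Any string of length >= |Q| passes through |Q|+1 states while reading its first |Q| symbols,
so by pigeonhole some state repeats, giving the loop that can be pumped.
Here |Q| = 3
Therefore the proof uses p = 3

3


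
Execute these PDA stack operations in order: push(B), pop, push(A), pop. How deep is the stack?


Tracing stack operations:
  push(B) -> stack = [B], depth=1
  pop -> removed B, stack = [], depth=0
  push(A) -> stack = [A], depth=1
  pop -> removed A, stack = [], depth=0
Final depth = 0

0


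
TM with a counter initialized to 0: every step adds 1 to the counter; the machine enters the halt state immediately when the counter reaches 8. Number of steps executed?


Counter starts at 0. Counting sequence:
  Step 1: counter = 1
  Step 2: counter = 2
  Step 3: counter = 3
  Step 4: counter = 4
  Step 5: counter = 5
  Step 6: counter = 6
  Step 7: counter = 7
  Step 8: counter = 8
Counter reached 8 -> halt
Total steps = 8

8


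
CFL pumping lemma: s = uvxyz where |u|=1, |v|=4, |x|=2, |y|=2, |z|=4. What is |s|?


|s| = |u| + |v| + |x| + |y| + |z|
= 1 + 4 + 2 + 2 + 4
= 5 + 2 + 6
= 7 + 6
= 13

13


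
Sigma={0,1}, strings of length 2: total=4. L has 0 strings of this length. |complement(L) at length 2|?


Alphabet: {0,1}
String length: 2
Total strings of length 2 = 2^2 = 4
Strings in L = 0
Complement = total - |L|
= 4 - 0
= 4

4


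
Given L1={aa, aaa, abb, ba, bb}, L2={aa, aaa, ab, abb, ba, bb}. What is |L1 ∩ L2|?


L1 = {aa, aaa, abb, ba, bb}
L2 = {aa, aaa, ab, abb, ba, bb}
Checking each string in L1 against L2:
  'aa': in L2? Yes
  'aaa': in L2? Yes
  'abb': in L2? Yes
  'ba': in L2? Yes
  'bb': in L2? Yes
Intersection = {aa, aaa, abb, ba, bb}
|L1 ∩ L2| = 5

5


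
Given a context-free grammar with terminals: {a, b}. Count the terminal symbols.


Terminal symbols: a, b
Counting each: a (#1), b (#2)
Total = 2

2


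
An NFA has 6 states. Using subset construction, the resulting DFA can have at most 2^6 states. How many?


NFA has 6 states
Subset construction: each DFA state = subset of NFA states
Maximum subsets = 2^6
2^6 = 64

64


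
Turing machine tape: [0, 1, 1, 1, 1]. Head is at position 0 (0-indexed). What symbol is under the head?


Tape: [0, 1, 1, 1, 1]
Positions: 0 1 2 3 4
Values:    0 1 1 1 1
Head at position 0
tape[0] = 0

0


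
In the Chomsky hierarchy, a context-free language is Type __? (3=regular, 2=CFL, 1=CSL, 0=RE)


Chomsky hierarchy levels:
  Type 3: Regular (DFA/NFA/regex)
  Type 2: Context-free (PDA)
  Type 1: Context-sensitive
  Type 0: Recursively enumerable (TM)
'context-free' corresponds to Type 2

2


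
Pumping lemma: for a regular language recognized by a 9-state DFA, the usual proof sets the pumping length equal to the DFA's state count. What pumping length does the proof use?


Pumping lemma for regular languages (standard proof):
Take p = |Q|, the number of DFA states.
Any string of length >= |Q| passes through |Q|+1 states while reading its first |Q| symbols,
so by pigeonhole some state repeats, giving the loop that can be pumped.
Here |Q| = 9
Therefore the proof uses p = 9

9


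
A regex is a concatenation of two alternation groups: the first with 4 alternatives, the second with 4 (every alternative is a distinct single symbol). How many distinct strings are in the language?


First group: 4 alternatives
Second group: 4 alternatives
Concatenation: each choice from group 1 pairs with each from group 2
Total = 4 x 4 = 16

16


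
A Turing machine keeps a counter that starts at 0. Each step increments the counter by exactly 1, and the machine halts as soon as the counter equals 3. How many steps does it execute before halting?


Counter starts at 0. Counting sequence:
  Step 1: counter = 1
  Step 2: counter = 2
  Step 3: counter = 3
Counter reached 3 -> halt
Total steps = 3

3


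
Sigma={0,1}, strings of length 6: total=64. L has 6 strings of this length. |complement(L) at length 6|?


Alphabet: {0,1}
String length: 6
Total strings of length 6 = 2^6 = 64
Strings in L = 6
Complement = total - |L|
= 64 - 6
= 58

58


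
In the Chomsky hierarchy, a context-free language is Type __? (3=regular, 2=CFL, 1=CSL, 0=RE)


Chomsky hierarchy levels:
  Type 3: Regular (DFA/NFA/regex)
  Type 2: Context-free (PDA)
  Type 1: Context-sensitive
  Type 0: Recursively enumerable (TM)
'context-free' corresponds to Type 2

2


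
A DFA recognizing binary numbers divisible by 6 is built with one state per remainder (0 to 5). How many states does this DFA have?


Divisibility by 6 is tracked via the remainder mod 6: 0, 1, ..., 5
The construction assigns one state to each remainder
Number of remainders = 6

6


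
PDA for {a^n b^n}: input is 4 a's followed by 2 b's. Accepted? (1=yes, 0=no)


Language requires equal numbers of a's and b's
PDA pushes for each 'a', pops for each 'b'
Number of a's = 4
Number of b's = 2
4 != 2 -> Reject

0


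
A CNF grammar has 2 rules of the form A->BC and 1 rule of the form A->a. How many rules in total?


CNF allows two rule forms:
  A -> BC (binary): 2 rules
  A -> a (terminal): 1 rule
Total = 2 + 1 = 3

3


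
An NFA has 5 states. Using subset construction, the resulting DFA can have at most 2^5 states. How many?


NFA has 5 states
Subset construction: each DFA state = subset of NFA states
Maximum subsets = 2^5
2^5 = 32

32


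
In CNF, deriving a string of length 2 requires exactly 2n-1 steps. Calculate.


Chomsky Normal Form derivation:
String length n = 2
Each step either:
  - Splits a nonterminal into two (n-1 such steps)
  - Converts a nonterminal to terminal (n such steps)
Total = (n-1) + n = 2n - 1
= 2(2) - 1
= 4 - 1
= 3

3


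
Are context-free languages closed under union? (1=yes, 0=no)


CFL closure properties:
  Closed under: union, concatenation, Kleene star
  NOT closed under: intersection, complement
Operation 'union' is in closed list -> Yes (closed)

1


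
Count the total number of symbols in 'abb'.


String: 'abb'
Counting characters:
  'a' appears 1 time(s)
  'b' appears 2 time(s)
Total length = 1 + 2 = 3

3


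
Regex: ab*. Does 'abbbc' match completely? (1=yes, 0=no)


Pattern: ab*
String: 'abbbc'
Pattern requires: exactly one 'a' followed by zero or more 'b's
First char is 'a' -> OK
Rest 'bbbc': all b's? No
Result: 0

0


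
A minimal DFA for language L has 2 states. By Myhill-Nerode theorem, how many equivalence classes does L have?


Myhill-Nerode theorem:
Number of equivalence classes = number of states in minimal DFA
Minimal DFA states = 2
Therefore equivalence classes = 2

2


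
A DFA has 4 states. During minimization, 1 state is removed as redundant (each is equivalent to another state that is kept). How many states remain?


Original DFA: 4 states
Redundant states removed: 1
Minimized states = original - removed
= 4 - 1
= 3

3


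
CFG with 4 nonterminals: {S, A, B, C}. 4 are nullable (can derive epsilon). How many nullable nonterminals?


Nonterminals: {S, A, B, C}
A nonterminal is nullable if it can derive epsilon
Counting nullable nonterminals: 4
Total nullable = 4

4


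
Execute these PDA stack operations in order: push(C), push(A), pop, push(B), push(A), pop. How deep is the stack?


Tracing stack operations:
  push(C) -> stack = [C], depth=1
  push(A) -> stack = [C,A], depth=2
  pop -> removed A, stack = [C], depth=1
  push(B) -> stack = [C,B], depth=2
  push(A) -> stack = [C,B,A], depth=3
  pop -> removed A, stack = [C,B], depth=2
Final depth = 2

2


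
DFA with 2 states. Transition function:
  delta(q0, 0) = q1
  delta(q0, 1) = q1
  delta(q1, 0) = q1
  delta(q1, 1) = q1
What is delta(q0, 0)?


Looking up transition function:
delta(q0, 0) in the table
Row: q0, Column: 0
Result: q1

q1


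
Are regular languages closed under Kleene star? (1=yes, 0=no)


Regular languages are closed under:
- Union (DFA product construction)
- Intersection (DFA product construction)
- Complement (swap accept/reject states)
- Concatenation (NFA construction)
- Kleene star (NFA construction)
Kleene star is in this list
Therefore: closed

1


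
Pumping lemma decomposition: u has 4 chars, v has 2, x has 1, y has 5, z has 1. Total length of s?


|s| = |u| + |v| + |x| + |y| + |z|
= 4 + 2 + 1 + 5 + 1
= 6 + 1 + 6
= 7 + 6
= 13

13


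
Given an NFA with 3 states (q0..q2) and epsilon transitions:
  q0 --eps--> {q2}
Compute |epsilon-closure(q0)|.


Starting from q0
Initialize closure = {q0}
Follow epsilon from q0 -> add q2
Final closure: {q0, q2}
Size = 2

2


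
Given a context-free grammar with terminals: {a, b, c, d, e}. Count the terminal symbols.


Terminal symbols: a, b, c, d, e
Counting each: a (#1), b (#2), c (#3), d (#4), e (#5)
Total = 5

5


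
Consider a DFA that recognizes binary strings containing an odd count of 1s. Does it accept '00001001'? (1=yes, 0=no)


DFA has 2 states: q_even (start, accept=no) and q_odd
Processing string '00001001' character by character:
  Position 0: read '0', 1-count=0 -> q_even (no change)
  Position 1: read '0', 1-count=0 -> q_even (no change)
  Position 2: read '0', 1-count=0 -> q_even (no change)
  Position 3: read '0', 1-count=0 -> q_even (no change)
  Position 4: read '1', 1-count=1 -> q_odd
  Position 5: read '0', 1-count=1 -> q_odd (no change)
  Position 6: read '0', 1-count=1 -> q_odd (no change)
  Position 7: read '1', 1-count=2 -> q_even
Final state: q_even, total 1s = 2 (even); the DFA requires an odd count -> reject

0


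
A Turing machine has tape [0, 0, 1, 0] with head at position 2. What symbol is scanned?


Tape: [0, 0, 1, 0]
Positions: 0 1 2 3
Values:    0 0 1 0
Head at position 2
tape[2] = 1

1


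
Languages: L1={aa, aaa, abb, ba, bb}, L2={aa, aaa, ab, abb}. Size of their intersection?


L1 = {aa, aaa, abb, ba, bb}
L2 = {aa, aaa, ab, abb}
Checking each string in L1 against L2:
  'aa': in L2? Yes
  'aaa': in L2? Yes
  'abb': in L2? Yes
  'ba': in L2? No
  'bb': in L2? No
Intersection = {aa, aaa, abb}
|L1 ∩ L2| = 3

3


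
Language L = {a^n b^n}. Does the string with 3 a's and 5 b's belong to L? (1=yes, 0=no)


Language requires equal numbers of a's and b's
PDA pushes for each 'a', pops for each 'b'
Number of a's = 3
Number of b's = 5
3 != 5 -> Reject

0


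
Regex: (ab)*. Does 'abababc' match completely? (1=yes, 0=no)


Pattern: (ab)*
String: 'abababc'
Pattern requires: zero or more repetitions of 'ab'
Length 7 is odd -> cannot be (ab)* -> no match
Result: 0

0


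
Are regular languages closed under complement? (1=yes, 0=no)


Regular languages are closed under:
- Union (DFA product construction)
- Intersection (DFA product construction)
- Complement (swap accept/reject states)
- Concatenation (NFA construction)
- Kleene star (NFA construction)
complement is in this list
Therefore: closed

1


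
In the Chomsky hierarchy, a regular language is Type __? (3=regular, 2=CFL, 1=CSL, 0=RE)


Chomsky hierarchy levels:
  Type 3: Regular (DFA/NFA/regex)
  Type 2: Context-free (PDA)
  Type 1: Context-sensitive
  Type 0: Recursively enumerable (TM)
'regular' corresponds to Type 3

3


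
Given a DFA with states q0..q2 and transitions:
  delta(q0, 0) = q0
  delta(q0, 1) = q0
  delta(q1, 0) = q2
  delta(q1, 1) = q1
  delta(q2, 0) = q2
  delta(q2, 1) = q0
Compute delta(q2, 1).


Looking up transition function:
delta(q2, 1) in the table
Row: q2, Column: 1
Result: q0

q0


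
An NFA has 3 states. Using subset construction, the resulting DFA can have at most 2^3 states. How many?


NFA has 3 states
Subset construction: each DFA state = subset of NFA states
Maximum subsets = 2^3
2^3 = 8

8


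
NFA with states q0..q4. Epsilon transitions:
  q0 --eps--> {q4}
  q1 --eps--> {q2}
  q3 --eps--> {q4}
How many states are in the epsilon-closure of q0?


Starting from q0
Initialize closure = {q0}
Follow epsilon from q0 -> add q4
Final closure: {q0, q4}
Size = 2

2


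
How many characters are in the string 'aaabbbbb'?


String: 'aaabbbbb'
Counting characters:
  'a' appears 3 time(s)
  'b' appears 5 time(s)
Total length = 3 + 5 = 8

8


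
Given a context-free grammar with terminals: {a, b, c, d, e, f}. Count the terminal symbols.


Terminal symbols: a, b, c, d, e, f
Counting each: a (#1), b (#2), c (#3), d (#4), e (#5), f (#6)
Total = 6

6


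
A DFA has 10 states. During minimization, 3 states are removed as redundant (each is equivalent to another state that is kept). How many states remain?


Original DFA: 10 states
Redundant states removed: 3
Minimized states = original - removed
= 10 - 3
= 7

7


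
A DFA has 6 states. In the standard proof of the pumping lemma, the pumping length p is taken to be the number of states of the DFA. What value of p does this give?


Pumping lemma for regular languages (standard proof):
Take p = |Q|, the number of DFA states.
Any string of length >= |Q| passes through |Q|+1 states while reading its first |Q| symbols,
so by pigeonhole some state repeats, giving the loop that can be pumped.
Here |Q| = 6
Therefore the proof uses p = 6

6


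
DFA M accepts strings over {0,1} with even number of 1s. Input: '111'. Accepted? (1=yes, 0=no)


DFA has 2 states: q_even (start, accept=yes) and q_odd
Processing string '111' character by character:
  Position 0: read '1', 1-count=1 -> q_odd
  Position 1: read '1', 1-count=2 -> q_even
  Position 2: read '1', 1-count=3 -> q_odd
Final state: q_odd, total 1s = 3 (odd); the DFA requires an even count -> reject

0


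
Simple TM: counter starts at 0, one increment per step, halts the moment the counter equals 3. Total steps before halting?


Counter starts at 0. Counting sequence:
  Step 1: counter = 1
  Step 2: counter = 2
  Step 3: counter = 3
Counter reached 3 -> halt
Total steps = 3

3


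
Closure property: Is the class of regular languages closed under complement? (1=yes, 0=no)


Regular languages are closed under all standard operations:
- Union: Yes (product construction)
- Intersection: Yes (product construction)
- Complement: Yes (swap accept/reject)
- Concatenation: Yes (NFA construction)
Operation: complement -> Closed

1


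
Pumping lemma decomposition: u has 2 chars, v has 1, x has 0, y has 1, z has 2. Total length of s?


|s| = |u| + |v| + |x| + |y| + |z|
= 2 + 1 + 0 + 1 + 2
= 3 + 0 + 3
= 3 + 3
= 6

6


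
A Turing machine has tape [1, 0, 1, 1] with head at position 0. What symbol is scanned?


Tape: [1, 0, 1, 1]
Positions: 0 1 2 3
Values:    1 0 1 1
Head at position 0
tape[0] = 1

1


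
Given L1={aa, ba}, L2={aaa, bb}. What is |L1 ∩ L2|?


L1 = {aa, ba}
L2 = {aaa, bb}
Checking each string in L1 against L2:
  'aa': in L2? No
  'ba': in L2? No
Intersection = {}
|L1 ∩ L2| = 0

0
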